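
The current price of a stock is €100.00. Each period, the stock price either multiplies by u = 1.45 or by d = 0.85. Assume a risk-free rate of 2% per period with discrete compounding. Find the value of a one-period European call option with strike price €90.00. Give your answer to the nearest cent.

€15.28

Risk-neutral probability p = (1 + 0.02 − 0.85)/(1.45 − 0.85) = 0.1700/0.6000 = 0.2833
Terminal stock prices: S_u = 145, S_d = 85
Terminal payoffs (S − K): max(55, 0) = 55, max(-5, 0) = 0
Node 0 (S = 100): V_0 = 1/1.02·[0.2833·55.0000 + 0.7167·0.0000] = 15.2778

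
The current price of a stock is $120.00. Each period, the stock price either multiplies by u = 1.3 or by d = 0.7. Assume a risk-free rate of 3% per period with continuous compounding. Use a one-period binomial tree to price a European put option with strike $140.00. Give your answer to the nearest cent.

Risk-neutral probability p = (e^0.03 − 0.7)/(1.3 − 0.7) = 0.3305/0.6000 = 0.5508
Terminal stock prices: S_u = 156, S_d = 84
Terminal payoffs (K − S): max(-16, 0) = 0, max(56, 0) = 56
Node 0 (S = 120): V_0 = e^(−0.03)·[0.5508·0.0000 + 0.4492·56.0000] = 24.4141

$24.41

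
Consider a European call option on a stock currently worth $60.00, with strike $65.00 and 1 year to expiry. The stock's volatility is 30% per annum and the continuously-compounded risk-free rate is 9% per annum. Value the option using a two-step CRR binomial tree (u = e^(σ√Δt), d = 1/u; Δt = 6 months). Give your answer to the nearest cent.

$7.51

CRR parameters: u = e^(σ√Δt) = e^(0.3·√0.5) = 1.2363, d = 1/u = 0.8089
Per-period rate: rΔt = 0.09·0.5 = 0.045, so R = e^0.045 = 1.0460
Risk-neutral probability p = (e^0.045 − 0.8089)/(1.2363 − 0.8089) = 0.2372/0.4275 = 0.5548
Terminal stock prices: S_uu = 91.71, S_ud = 60, S_dd = 39.26
Terminal payoffs (S − K): max(26.71, 0) = 26.71, max(-5, 0) = 0, max(-25.74, 0) = 0
Node u (S = 74.18): V_u = e^(−0.045)·[0.5548·26.7079 + 0.4452·0.0000] = 14.1667
Node d (S = 48.53): V_d = e^(−0.045)·[0.5548·0.0000 + 0.4452·0.0000] = 0.0000
Node 0 (S = 60): V_0 = e^(−0.045)·[0.5548·14.1667 + 0.4452·0.0000] = 7.5144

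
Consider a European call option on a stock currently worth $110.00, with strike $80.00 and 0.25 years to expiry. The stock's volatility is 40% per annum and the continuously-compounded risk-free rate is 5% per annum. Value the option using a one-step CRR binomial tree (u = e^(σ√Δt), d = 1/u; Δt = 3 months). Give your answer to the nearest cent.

CRR parameters: u = e^(σ√Δt) = e^(0.4·√0.25) = 1.2214, d = 1/u = 0.8187
Per-period rate: rΔt = 0.05·0.25 = 0.0125, so R = e^0.0125 = 1.0126
Risk-neutral probability p = (e^0.0125 − 0.8187)/(1.2214 − 0.8187) = 0.1938/0.4027 = 0.4814
Terminal stock prices: S_u = 134.4, S_d = 90.06
Terminal payoffs (S − K): max(54.35, 0) = 54.35, max(10.06, 0) = 10.06
Node 0 (S = 110): V_0 = e^(−0.0125)·[0.4814·54.3543 + 0.5186·10.0604] = 30.9938

$30.99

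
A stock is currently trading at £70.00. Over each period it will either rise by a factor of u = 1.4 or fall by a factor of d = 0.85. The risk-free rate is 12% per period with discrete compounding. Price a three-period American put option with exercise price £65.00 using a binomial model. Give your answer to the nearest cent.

£2.98

Risk-neutral probability p = (1 + 0.12 − 0.85)/(1.4 − 0.85) = 0.2700/0.5500 = 0.4909
Terminal stock prices: S_uuu = 192.1, S_uud = 116.6, S_udd = 70.8, S_ddd = 42.99
Terminal payoffs (K − S): max(-127.1, 0) = 0, max(-51.62, 0) = 0, max(-5.805, 0) = 0, max(22.01, 0) = 22.01
Node uu (S = 137.2): continuation = 1/1.12·[0.4909·0.0000 + 0.5091·0.0000] = 0.0000; exercise value = 0.0000 ≤ continuation, so V_uu = 0.0000
Node ud (S = 83.3): continuation = 1/1.12·[0.4909·0.0000 + 0.5091·0.0000] = 0.0000; exercise value = 0.0000 ≤ continuation, so V_ud = 0.0000
Node dd (S = 50.57): continuation = 1/1.12·[0.4909·0.0000 + 0.5091·22.0113] = 10.0051; exercise value = 14.4250 > continuation, so V_dd = 14.4250 (exercise)
Node u (S = 98): continuation = 1/1.12·[0.4909·0.0000 + 0.5091·0.0000] = 0.0000; exercise value = 0.0000 ≤ continuation, so V_u = 0.0000
Node d (S = 59.5): continuation = 1/1.12·[0.4909·0.0000 + 0.5091·14.4250] = 6.5568; exercise value = 5.5000 ≤ continuation, so V_d = 6.5568
Node 0 (S = 70): continuation = 1/1.12·[0.4909·0.0000 + 0.5091·6.5568] = 2.9804; exercise value = 0.0000 ≤ continuation, so V_0 = 2.9804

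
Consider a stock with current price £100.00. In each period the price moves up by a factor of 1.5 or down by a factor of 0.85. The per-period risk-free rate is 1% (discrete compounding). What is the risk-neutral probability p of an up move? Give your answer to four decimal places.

p = 0.2462

Risk-neutral probability p = (1 + 0.01 − 0.85)/(1.5 − 0.85) = 0.1600/0.6500 = 0.2462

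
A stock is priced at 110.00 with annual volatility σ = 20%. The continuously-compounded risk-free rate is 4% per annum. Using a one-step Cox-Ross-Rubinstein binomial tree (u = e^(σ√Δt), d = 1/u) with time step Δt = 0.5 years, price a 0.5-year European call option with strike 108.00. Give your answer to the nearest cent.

9.83

CRR parameters: u = e^(σ√Δt) = e^(0.2·√0.5) = 1.1519, d = 1/u = 0.8681
Per-period rate: rΔt = 0.04·0.5 = 0.02, so R = e^0.02 = 1.0202
Risk-neutral probability p = (e^0.02 − 0.8681)/(1.1519 − 0.8681) = 0.1521/0.2838 = 0.5359
Terminal stock prices: S_u = 126.7, S_d = 95.49
Terminal payoffs (S − K): max(18.71, 0) = 18.71, max(-12.51, 0) = 0
Node 0 (S = 110): V_0 = e^(−0.02)·[0.5359·18.7101 + 0.4641·0.0000] = 9.8280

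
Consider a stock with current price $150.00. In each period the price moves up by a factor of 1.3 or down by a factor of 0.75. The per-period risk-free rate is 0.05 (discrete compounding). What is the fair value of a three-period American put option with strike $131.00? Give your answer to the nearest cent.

$12.89

Risk-neutral probability p = (1 + 0.05 − 0.75)/(1.3 − 0.75) = 0.3000/0.5500 = 0.5455
Terminal stock prices: S_uuu = 329.6, S_uud = 190.1, S_udd = 109.7, S_ddd = 63.28
Terminal payoffs (K − S): max(-198.6, 0) = 0, max(-59.13, 0) = 0, max(21.31, 0) = 21.31, max(67.72, 0) = 67.72
Node uu (S = 253.5): continuation = 1/1.05·[0.5455·0.0000 + 0.4545·0.0000] = 0.0000; exercise value = 0.0000 ≤ continuation, so V_uu = 0.0000
Node ud (S = 146.2): continuation = 1/1.05·[0.5455·0.0000 + 0.4545·21.3125] = 9.2262; exercise value = 0.0000 ≤ continuation, so V_ud = 9.2262
Node dd (S = 84.38): continuation = 1/1.05·[0.5455·21.3125 + 0.4545·67.7188] = 40.3869; exercise value = 46.6250 > continuation, so V_dd = 46.6250 (exercise)
Node u (S = 195): continuation = 1/1.05·[0.5455·0.0000 + 0.4545·9.2262] = 3.9940; exercise value = 0.0000 ≤ continuation, so V_u = 3.9940
Node d (S = 112.5): continuation = 1/1.05·[0.5455·9.2262 + 0.4545·46.6250] = 24.9768; exercise value = 18.5000 ≤ continuation, so V_d = 24.9768
Node 0 (S = 150): continuation = 1/1.05·[0.5455·3.9940 + 0.4545·24.9768] = 12.8873; exercise value = 0.0000 ≤ continuation, so V_0 = 12.8873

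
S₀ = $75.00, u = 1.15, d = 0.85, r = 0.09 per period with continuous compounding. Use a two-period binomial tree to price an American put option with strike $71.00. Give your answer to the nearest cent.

Risk-neutral probability p = (e^0.09 − 0.85)/(1.15 − 0.85) = 0.2442/0.3000 = 0.8139
Terminal stock prices: S_uu = 99.19, S_ud = 73.31, S_dd = 54.19
Terminal payoffs (K − S): max(-28.19, 0) = 0, max(-2.312, 0) = 0, max(16.81, 0) = 16.81
Node u (S = 86.25): continuation = e^(−0.09)·[0.8139·0.0000 + 0.1861·0.0000] = 0.0000; exercise value = 0.0000 ≤ continuation, so V_u = 0.0000
Node d (S = 63.75): continuation = e^(−0.09)·[0.8139·0.0000 + 0.1861·16.8125] = 2.8593; exercise value = 7.2500 > continuation, so V_d = 7.2500 (exercise)
Node 0 (S = 75): continuation = e^(−0.09)·[0.8139·0.0000 + 0.1861·7.2500] = 1.2330; exercise value = 0.0000 ≤ continuation, so V_0 = 1.2330

$1.23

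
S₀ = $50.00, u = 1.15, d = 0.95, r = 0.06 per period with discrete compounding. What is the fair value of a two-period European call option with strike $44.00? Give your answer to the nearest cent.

Risk-neutral probability p = (1 + 0.06 − 0.95)/(1.15 − 0.95) = 0.1100/0.2000 = 0.5500
Terminal stock prices: S_uu = 66.12, S_ud = 54.62, S_dd = 45.12
Terminal payoffs (S − K): max(22.12, 0) = 22.12, max(10.62, 0) = 10.62, max(1.125, 0) = 1.125
Node u (S = 57.5): V_u = 1/1.06·[0.5500·22.1250 + 0.4500·10.6250] = 15.9906
Node d (S = 47.5): V_d = 1/1.06·[0.5500·10.6250 + 0.4500·1.1250] = 5.9906
Node 0 (S = 50): V_0 = 1/1.06·[0.5500·15.9906 + 0.4500·5.9906] = 10.8402

$10.84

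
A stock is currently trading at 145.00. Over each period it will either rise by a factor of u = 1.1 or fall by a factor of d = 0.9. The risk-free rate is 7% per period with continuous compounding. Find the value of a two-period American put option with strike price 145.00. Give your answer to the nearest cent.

2.01

Risk-neutral probability p = (e^0.07 − 0.9)/(1.1 − 0.9) = 0.1725/0.2000 = 0.8625
Terminal stock prices: S_uu = 175.5, S_ud = 143.6, S_dd = 117.5
Terminal payoffs (K − S): max(-30.45, 0) = 0, max(1.45, 0) = 1.45, max(27.55, 0) = 27.55
Node u (S = 159.5): continuation = e^(−0.07)·[0.8625·0.0000 + 0.1375·1.4500] = 0.1858; exercise value = 0.0000 ≤ continuation, so V_u = 0.1858
Node d (S = 130.5): continuation = e^(−0.07)·[0.8625·1.4500 + 0.1375·27.5500] = 4.6971; exercise value = 14.5000 > continuation, so V_d = 14.5000 (exercise)
Node 0 (S = 145): continuation = e^(−0.07)·[0.8625·0.1858 + 0.1375·14.5000] = 2.0079; exercise value = 0.0000 ≤ continuation, so V_0 = 2.0079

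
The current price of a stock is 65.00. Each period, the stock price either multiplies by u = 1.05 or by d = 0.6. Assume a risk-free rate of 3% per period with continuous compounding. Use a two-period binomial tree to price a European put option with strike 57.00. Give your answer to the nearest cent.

1.32

Risk-neutral probability p = (e^0.03 − 0.6)/(1.05 − 0.6) = 0.4305/0.4500 = 0.9566
Terminal stock prices: S_uu = 71.66, S_ud = 40.95, S_dd = 23.4
Terminal payoffs (K − S): max(-14.66, 0) = 0, max(16.05, 0) = 16.05, max(33.6, 0) = 33.6
Node u (S = 68.25): V_u = e^(−0.03)·[0.9566·0.0000 + 0.0434·16.0500] = 0.6765
Node d (S = 39): V_d = e^(−0.03)·[0.9566·16.0500 + 0.0434·33.6000] = 16.3154
Node 0 (S = 65): V_0 = e^(−0.03)·[0.9566·0.6765 + 0.0434·16.3154] = 1.3157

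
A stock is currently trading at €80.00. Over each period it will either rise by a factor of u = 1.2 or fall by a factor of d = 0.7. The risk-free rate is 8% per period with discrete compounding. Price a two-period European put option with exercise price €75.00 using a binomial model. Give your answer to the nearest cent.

€4.21

Risk-neutral probability p = (1 + 0.08 − 0.7)/(1.2 − 0.7) = 0.3800/0.5000 = 0.7600
Terminal stock prices: S_uu = 115.2, S_ud = 67.2, S_dd = 39.2
Terminal payoffs (K − S): max(-40.2, 0) = 0, max(7.8, 0) = 7.8, max(35.8, 0) = 35.8
Node u (S = 96): V_u = 1/1.08·[0.7600·0.0000 + 0.2400·7.8000] = 1.7333
Node d (S = 56): V_d = 1/1.08·[0.7600·7.8000 + 0.2400·35.8000] = 13.4444
Node 0 (S = 80): V_0 = 1/1.08·[0.7600·1.7333 + 0.2400·13.4444] = 4.2074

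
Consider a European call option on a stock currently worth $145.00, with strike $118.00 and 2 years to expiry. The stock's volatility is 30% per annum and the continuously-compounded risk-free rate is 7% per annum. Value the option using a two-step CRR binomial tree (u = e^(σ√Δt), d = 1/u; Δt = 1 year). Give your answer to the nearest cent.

CRR parameters: u = e^(σ√Δt) = e^(0.3·√1) = 1.3499, d = 1/u = 0.7408
Per-period rate: rΔt = 0.07·1 = 0.07, so R = e^0.07 = 1.0725
Risk-neutral probability p = (e^0.07 − 0.7408)/(1.3499 − 0.7408) = 0.3317/0.6090 = 0.5446
Terminal stock prices: S_uu = 264.2, S_ud = 145, S_dd = 79.58
Terminal payoffs (S − K): max(146.2, 0) = 146.2, max(27, 0) = 27, max(-38.42, 0) = 0
Node u (S = 195.7): V_u = e^(−0.07)·[0.5446·146.2072 + 0.4554·27.0000] = 85.7071
Node d (S = 107.4): V_d = e^(−0.07)·[0.5446·27.0000 + 0.4554·0.0000] = 13.7104
Node 0 (S = 145): V_0 = e^(−0.07)·[0.5446·85.7071 + 0.4554·13.7104] = 49.3428

$49.34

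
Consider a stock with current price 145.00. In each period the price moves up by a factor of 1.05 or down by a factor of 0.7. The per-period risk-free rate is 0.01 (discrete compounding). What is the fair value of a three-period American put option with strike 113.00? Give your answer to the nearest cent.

Risk-neutral probability p = (1 + 0.01 − 0.7)/(1.05 − 0.7) = 0.3100/0.3500 = 0.8857
Terminal stock prices: S_uuu = 167.9, S_uud = 111.9, S_udd = 74.6, S_ddd = 49.73
Terminal payoffs (K − S): max(-54.86, 0) = 0, max(1.096, 0) = 1.096, max(38.4, 0) = 38.4, max(63.27, 0) = 63.27
Node uu (S = 159.9): continuation = 1/1.01·[0.8857·0.0000 + 0.1143·1.0962] = 0.1240; exercise value = 0.0000 ≤ continuation, so V_uu = 0.1240
Node ud (S = 106.6): continuation = 1/1.01·[0.8857·1.0962 + 0.1143·38.3975] = 5.3062; exercise value = 6.4250 > continuation, so V_ud = 6.4250 (exercise)
Node dd (S = 71.05): continuation = 1/1.01·[0.8857·38.3975 + 0.1143·63.2650] = 40.8312; exercise value = 41.9500 > continuation, so V_dd = 41.9500 (exercise)
Node u (S = 152.2): continuation = 1/1.01·[0.8857·0.1240 + 0.1143·6.4250] = 0.8358; exercise value = 0.0000 ≤ continuation, so V_u = 0.8358
Node d (S = 101.5): continuation = 1/1.01·[0.8857·6.4250 + 0.1143·41.9500] = 10.3812; exercise value = 11.5000 > continuation, so V_d = 11.5000 (exercise)
Node 0 (S = 145): continuation = 1/1.01·[0.8857·0.8358 + 0.1143·11.5000] = 2.0342; exercise value = 0.0000 ≤ continuation, so V_0 = 2.0342

2.03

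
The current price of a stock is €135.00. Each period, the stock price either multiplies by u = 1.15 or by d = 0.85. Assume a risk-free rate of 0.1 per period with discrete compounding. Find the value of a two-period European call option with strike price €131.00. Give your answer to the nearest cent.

Risk-neutral probability p = (1 + 0.1 − 0.85)/(1.15 − 0.85) = 0.2500/0.3000 = 0.8333
Terminal stock prices: S_uu = 178.5, S_ud = 132, S_dd = 97.54
Terminal payoffs (S − K): max(47.54, 0) = 47.54, max(0.9625, 0) = 0.9625, max(-33.46, 0) = 0
Node u (S = 155.2): V_u = 1/1.1·[0.8333·47.5375 + 0.1667·0.9625] = 36.1591
Node d (S = 114.8): V_d = 1/1.1·[0.8333·0.9625 + 0.1667·0.0000] = 0.7292
Node 0 (S = 135): V_0 = 1/1.1·[0.8333·36.1591 + 0.1667·0.7292] = 27.5037

€27.50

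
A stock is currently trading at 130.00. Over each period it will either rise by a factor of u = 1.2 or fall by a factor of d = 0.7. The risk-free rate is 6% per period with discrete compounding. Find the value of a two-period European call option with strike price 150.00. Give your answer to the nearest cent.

Risk-neutral probability p = (1 + 0.06 − 0.7)/(1.2 − 0.7) = 0.3600/0.5000 = 0.7200
Terminal stock prices: S_uu = 187.2, S_ud = 109.2, S_dd = 63.7
Terminal payoffs (S − K): max(37.2, 0) = 37.2, max(-40.8, 0) = 0, max(-86.3, 0) = 0
Node u (S = 156): V_u = 1/1.06·[0.7200·37.2000 + 0.2800·0.0000] = 25.2679
Node d (S = 91): V_d = 1/1.06·[0.7200·0.0000 + 0.2800·0.0000] = 0.0000
Node 0 (S = 130): V_0 = 1/1.06·[0.7200·25.2679 + 0.2800·0.0000] = 17.1631

17.16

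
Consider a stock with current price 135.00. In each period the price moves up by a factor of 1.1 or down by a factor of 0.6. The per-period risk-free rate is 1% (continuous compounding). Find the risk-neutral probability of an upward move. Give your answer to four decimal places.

Risk-neutral probability p = (e^0.01 − 0.6)/(1.1 − 0.6) = 0.4101/0.5000 = 0.8201

p = 0.8201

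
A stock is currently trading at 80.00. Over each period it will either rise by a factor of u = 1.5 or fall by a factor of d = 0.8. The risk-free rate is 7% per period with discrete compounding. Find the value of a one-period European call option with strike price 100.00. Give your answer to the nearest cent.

7.21

Risk-neutral probability p = (1 + 0.07 − 0.8)/(1.5 − 0.8) = 0.2700/0.7000 = 0.3857
Terminal stock prices: S_u = 120, S_d = 64
Terminal payoffs (S − K): max(20, 0) = 20, max(-36, 0) = 0
Node 0 (S = 80): V_0 = 1/1.07·[0.3857·20.0000 + 0.6143·0.0000] = 7.2096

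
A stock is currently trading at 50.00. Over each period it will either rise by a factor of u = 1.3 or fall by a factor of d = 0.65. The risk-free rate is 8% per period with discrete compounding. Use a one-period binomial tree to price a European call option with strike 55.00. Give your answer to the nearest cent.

6.13

Risk-neutral probability p = (1 + 0.08 − 0.65)/(1.3 − 0.65) = 0.4300/0.6500 = 0.6615
Terminal stock prices: S_u = 65, S_d = 32.5
Terminal payoffs (S − K): max(10, 0) = 10, max(-22.5, 0) = 0
Node 0 (S = 50): V_0 = 1/1.08·[0.6615·10.0000 + 0.3385·0.0000] = 6.1254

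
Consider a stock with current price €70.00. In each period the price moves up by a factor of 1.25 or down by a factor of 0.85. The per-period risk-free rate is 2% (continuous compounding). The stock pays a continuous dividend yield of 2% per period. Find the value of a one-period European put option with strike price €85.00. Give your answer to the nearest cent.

€15.62

Per-period risk-free factor R = e^0.02 = 1.0202; dividend-adjusted growth = e^(0.02−0.02) = 1.0000.
Risk-neutral probability p = (1.0000 − 0.85)/(1.25 − 0.85) = 0.1500/0.4000 = 0.3750
Terminal stock prices: S_u = 87.5, S_d = 59.5
Terminal payoffs (K − S): max(-2.5, 0) = 0, max(25.5, 0) = 25.5
Node 0 (S = 70): V_0 = e^(−0.02)·[0.3750·0.0000 + 0.6250·25.5000] = 15.6219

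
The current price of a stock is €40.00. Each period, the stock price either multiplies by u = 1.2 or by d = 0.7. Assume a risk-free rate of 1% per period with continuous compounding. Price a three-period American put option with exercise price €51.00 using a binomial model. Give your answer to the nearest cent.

Risk-neutral probability p = (e^0.01 − 0.7)/(1.2 − 0.7) = 0.3101/0.5000 = 0.6201
Terminal stock prices: S_uuu = 69.12, S_uud = 40.32, S_udd = 23.52, S_ddd = 13.72
Terminal payoffs (K − S): max(-18.12, 0) = 0, max(10.68, 0) = 10.68, max(27.48, 0) = 27.48, max(37.28, 0) = 37.28
Node uu (S = 57.6): continuation = e^(−0.01)·[0.6201·0.0000 + 0.3799·10.6800] = 4.0170; exercise value = 0.0000 ≤ continuation, so V_uu = 4.0170
Node ud (S = 33.6): continuation = e^(−0.01)·[0.6201·10.6800 + 0.3799·27.4800] = 16.8925; exercise value = 17.4000 > continuation, so V_ud = 17.4000 (exercise)
Node dd (S = 19.6): continuation = e^(−0.01)·[0.6201·27.4800 + 0.3799·37.2800] = 30.8925; exercise value = 31.4000 > continuation, so V_dd = 31.4000 (exercise)
Node u (S = 48): continuation = e^(−0.01)·[0.6201·4.0170 + 0.3799·17.4000] = 9.0106; exercise value = 3.0000 ≤ continuation, so V_u = 9.0106
Node d (S = 28): continuation = e^(−0.01)·[0.6201·17.4000 + 0.3799·31.4000] = 22.4925; exercise value = 23.0000 > continuation, so V_d = 23.0000 (exercise)
Node 0 (S = 40): continuation = e^(−0.01)·[0.6201·9.0106 + 0.3799·23.0000] = 14.1826; exercise value = 11.0000 ≤ continuation, so V_0 = 14.1826

€14.18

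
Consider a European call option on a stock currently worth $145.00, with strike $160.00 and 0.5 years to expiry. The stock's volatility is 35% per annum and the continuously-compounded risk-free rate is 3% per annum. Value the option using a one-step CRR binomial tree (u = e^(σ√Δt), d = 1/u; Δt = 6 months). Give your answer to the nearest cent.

CRR parameters: u = e^(σ√Δt) = e^(0.35·√0.5) = 1.2808, d = 1/u = 0.7808
Per-period rate: rΔt = 0.03·0.5 = 0.015, so R = e^0.015 = 1.0151
Risk-neutral probability p = (e^0.015 − 0.7808)/(1.2808 − 0.7808) = 0.2344/0.5000 = 0.4687
Terminal stock prices: S_u = 185.7, S_d = 113.2
Terminal payoffs (S − K): max(25.72, 0) = 25.72, max(-46.79, 0) = 0
Node 0 (S = 145): V_0 = e^(−0.015)·[0.4687·25.7165 + 0.5313·0.0000] = 11.8730

$11.87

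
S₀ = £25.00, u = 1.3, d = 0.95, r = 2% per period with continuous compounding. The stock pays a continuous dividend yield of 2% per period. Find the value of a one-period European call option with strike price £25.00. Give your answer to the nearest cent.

Per-period risk-free factor R = e^0.02 = 1.0202; dividend-adjusted growth = e^(0.02−0.02) = 1.0000.
Risk-neutral probability p = (1.0000 − 0.95)/(1.3 − 0.95) = 0.0500/0.3500 = 0.1429
Terminal stock prices: S_u = 32.5, S_d = 23.75
Terminal payoffs (S − K): max(7.5, 0) = 7.5, max(-1.25, 0) = 0
Node 0 (S = 25): V_0 = e^(−0.02)·[0.1429·7.5000 + 0.8571·0.0000] = 1.0502

£1.05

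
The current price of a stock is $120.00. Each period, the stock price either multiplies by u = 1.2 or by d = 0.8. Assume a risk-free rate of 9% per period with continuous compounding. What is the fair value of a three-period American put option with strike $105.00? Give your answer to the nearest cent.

Risk-neutral probability p = (e^0.09 − 0.8)/(1.2 − 0.8) = 0.2942/0.4000 = 0.7354
Terminal stock prices: S_uuu = 207.4, S_uud = 138.2, S_udd = 92.16, S_ddd = 61.44
Terminal payoffs (K − S): max(-102.4, 0) = 0, max(-33.24, 0) = 0, max(12.84, 0) = 12.84, max(43.56, 0) = 43.56
Node uu (S = 172.8): continuation = e^(−0.09)·[0.7354·0.0000 + 0.2646·0.0000] = 0.0000; exercise value = 0.0000 ≤ continuation, so V_uu = 0.0000
Node ud (S = 115.2): continuation = e^(−0.09)·[0.7354·0.0000 + 0.2646·12.8400] = 3.1046; exercise value = 0.0000 ≤ continuation, so V_ud = 3.1046
Node dd (S = 76.8): continuation = e^(−0.09)·[0.7354·12.8400 + 0.2646·43.5600] = 19.1628; exercise value = 28.2000 > continuation, so V_dd = 28.2000 (exercise)
Node u (S = 144): continuation = e^(−0.09)·[0.7354·0.0000 + 0.2646·3.1046] = 0.7507; exercise value = 0.0000 ≤ continuation, so V_u = 0.7507
Node d (S = 96): continuation = e^(−0.09)·[0.7354·3.1046 + 0.2646·28.2000] = 8.9053; exercise value = 9.0000 > continuation, so V_d = 9.0000 (exercise)
Node 0 (S = 120): continuation = e^(−0.09)·[0.7354·0.7507 + 0.2646·9.0000] = 2.6807; exercise value = 0.0000 ≤ continuation, so V_0 = 2.6807

$2.68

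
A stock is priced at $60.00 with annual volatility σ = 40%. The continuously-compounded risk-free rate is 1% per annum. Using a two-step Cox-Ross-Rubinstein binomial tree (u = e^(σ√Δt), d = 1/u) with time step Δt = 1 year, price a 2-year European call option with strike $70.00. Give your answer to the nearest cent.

$10.65

CRR parameters: u = e^(σ√Δt) = e^(0.4·√1) = 1.4918, d = 1/u = 0.6703
Per-period rate: rΔt = 0.01·1 = 0.01, so R = e^0.01 = 1.0101
Risk-neutral probability p = (e^0.01 − 0.6703)/(1.4918 − 0.6703) = 0.3397/0.8215 = 0.4135
Terminal stock prices: S_uu = 133.5, S_ud = 60, S_dd = 26.96
Terminal payoffs (S − K): max(63.53, 0) = 63.53, max(-10, 0) = 0, max(-43.04, 0) = 0
Node u (S = 89.51): V_u = e^(−0.01)·[0.4135·63.5325 + 0.5865·0.0000] = 26.0122
Node d (S = 40.22): V_d = e^(−0.01)·[0.4135·0.0000 + 0.5865·0.0000] = 0.0000
Node 0 (S = 60): V_0 = e^(−0.01)·[0.4135·26.0122 + 0.5865·0.0000] = 10.6502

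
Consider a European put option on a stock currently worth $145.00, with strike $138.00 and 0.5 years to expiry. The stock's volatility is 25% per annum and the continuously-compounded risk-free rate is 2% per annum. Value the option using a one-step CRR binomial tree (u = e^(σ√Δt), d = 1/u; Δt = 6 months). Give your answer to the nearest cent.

$8.42

CRR parameters: u = e^(σ√Δt) = e^(0.25·√0.5) = 1.1934, d = 1/u = 0.8380
Per-period rate: rΔt = 0.02·0.5 = 0.01, so R = e^0.01 = 1.0101
Risk-neutral probability p = (e^0.01 − 0.8380)/(1.1934 − 0.8380) = 0.1721/0.3554 = 0.4842
Terminal stock prices: S_u = 173, S_d = 121.5
Terminal payoffs (K − S): max(-35.04, 0) = 0, max(16.49, 0) = 16.49
Node 0 (S = 145): V_0 = e^(−0.01)·[0.4842·0.0000 + 0.5158·16.4948] = 8.4234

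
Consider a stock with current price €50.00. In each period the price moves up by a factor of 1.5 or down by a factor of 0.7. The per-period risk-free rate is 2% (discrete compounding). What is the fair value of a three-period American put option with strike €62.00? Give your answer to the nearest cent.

€19.83

Risk-neutral probability p = (1 + 0.02 − 0.7)/(1.5 − 0.7) = 0.3200/0.8000 = 0.4000
Terminal stock prices: S_uuu = 168.8, S_uud = 78.75, S_udd = 36.75, S_ddd = 17.15
Terminal payoffs (K − S): max(-106.8, 0) = 0, max(-16.75, 0) = 0, max(25.25, 0) = 25.25, max(44.85, 0) = 44.85
Node uu (S = 112.5): continuation = 1/1.02·[0.4000·0.0000 + 0.6000·0.0000] = 0.0000; exercise value = 0.0000 ≤ continuation, so V_uu = 0.0000
Node ud (S = 52.5): continuation = 1/1.02·[0.4000·0.0000 + 0.6000·25.2500] = 14.8529; exercise value = 9.5000 ≤ continuation, so V_ud = 14.8529
Node dd (S = 24.5): continuation = 1/1.02·[0.4000·25.2500 + 0.6000·44.8500] = 36.2843; exercise value = 37.5000 > continuation, so V_dd = 37.5000 (exercise)
Node u (S = 75): continuation = 1/1.02·[0.4000·0.0000 + 0.6000·14.8529] = 8.7370; exercise value = 0.0000 ≤ continuation, so V_u = 8.7370
Node d (S = 35): continuation = 1/1.02·[0.4000·14.8529 + 0.6000·37.5000] = 27.8835; exercise value = 27.0000 ≤ continuation, so V_d = 27.8835
Node 0 (S = 50): continuation = 1/1.02·[0.4000·8.7370 + 0.6000·27.8835] = 19.8283; exercise value = 12.0000 ≤ continuation, so V_0 = 19.8283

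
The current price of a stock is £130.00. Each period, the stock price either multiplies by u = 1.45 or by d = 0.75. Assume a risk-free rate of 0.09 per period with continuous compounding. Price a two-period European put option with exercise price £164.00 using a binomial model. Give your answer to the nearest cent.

£29.06

Risk-neutral probability p = (e^0.09 − 0.75)/(1.45 − 0.75) = 0.3442/0.7000 = 0.4917
Terminal stock prices: S_uu = 273.3, S_ud = 141.4, S_dd = 73.12
Terminal payoffs (K − S): max(-109.3, 0) = 0, max(22.62, 0) = 22.62, max(90.88, 0) = 90.88
Node u (S = 188.5): V_u = e^(−0.09)·[0.4917·0.0000 + 0.5083·22.6250] = 10.5109
Node d (S = 97.5): V_d = e^(−0.09)·[0.4917·22.6250 + 0.5083·90.8750] = 52.3847
Node 0 (S = 130): V_0 = e^(−0.09)·[0.4917·10.5109 + 0.5083·52.3847] = 29.0596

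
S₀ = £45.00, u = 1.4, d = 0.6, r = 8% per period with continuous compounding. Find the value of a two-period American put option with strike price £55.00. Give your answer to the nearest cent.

Risk-neutral probability p = (e^0.08 − 0.6)/(1.4 − 0.6) = 0.4833/0.8000 = 0.6041
Terminal stock prices: S_uu = 88.2, S_ud = 37.8, S_dd = 16.2
Terminal payoffs (K − S): max(-33.2, 0) = 0, max(17.2, 0) = 17.2, max(38.8, 0) = 38.8
Node u (S = 63): continuation = e^(−0.08)·[0.6041·0.0000 + 0.3959·17.2000] = 6.2858; exercise value = 0.0000 ≤ continuation, so V_u = 6.2858
Node d (S = 27): continuation = e^(−0.08)·[0.6041·17.2000 + 0.3959·38.8000] = 23.7714; exercise value = 28.0000 > continuation, so V_d = 28.0000 (exercise)
Node 0 (S = 45): continuation = e^(−0.08)·[0.6041·6.2858 + 0.3959·28.0000] = 13.7381; exercise value = 10.0000 ≤ continuation, so V_0 = 13.7381

£13.74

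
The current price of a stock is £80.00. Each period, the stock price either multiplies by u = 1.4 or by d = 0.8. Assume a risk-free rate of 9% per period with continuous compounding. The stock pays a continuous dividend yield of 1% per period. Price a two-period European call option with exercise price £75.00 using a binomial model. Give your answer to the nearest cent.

£21.31

Per-period risk-free factor R = e^0.09 = 1.0942; dividend-adjusted growth = e^(0.09−0.01) = 1.0833.
Risk-neutral probability p = (1.0833 − 0.8)/(1.4 − 0.8) = 0.2833/0.6000 = 0.4721
Terminal stock prices: S_uu = 156.8, S_ud = 89.6, S_dd = 51.2
Terminal payoffs (S − K): max(81.8, 0) = 81.8, max(14.6, 0) = 14.6, max(-23.8, 0) = 0
Node u (S = 112): V_u = e^(−0.09)·[0.4721·81.8000 + 0.5279·14.6000] = 42.3407
Node d (S = 64): V_d = e^(−0.09)·[0.4721·14.6000 + 0.5279·0.0000] = 6.3000
Node 0 (S = 80): V_0 = e^(−0.09)·[0.4721·42.3407 + 0.5279·6.3000] = 21.3096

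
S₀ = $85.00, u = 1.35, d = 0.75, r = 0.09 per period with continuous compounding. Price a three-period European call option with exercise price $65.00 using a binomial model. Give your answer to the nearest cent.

Risk-neutral probability p = (e^0.09 − 0.75)/(1.35 − 0.75) = 0.3442/0.6000 = 0.5736
Terminal stock prices: S_uuu = 209.1, S_uud = 116.2, S_udd = 64.55, S_ddd = 35.86
Terminal payoffs (S − K): max(144.1, 0) = 144.1, max(51.18, 0) = 51.18, max(-0.4531, 0) = 0, max(-29.14, 0) = 0
Node uu (S = 154.9): V_uu = e^(−0.09)·[0.5736·144.1319 + 0.4264·51.1844] = 95.5070
Node ud (S = 86.06): V_ud = e^(−0.09)·[0.5736·51.1844 + 0.4264·0.0000] = 26.8335
Node dd (S = 47.81): V_dd = e^(−0.09)·[0.5736·0.0000 + 0.4264·0.0000] = 0.0000
Node u (S = 114.8): V_u = e^(−0.09)·[0.5736·95.5070 + 0.4264·26.8335] = 60.5262
Node d (S = 63.75): V_d = e^(−0.09)·[0.5736·26.8335 + 0.4264·0.0000] = 14.0676
Node 0 (S = 85): V_0 = e^(−0.09)·[0.5736·60.5262 + 0.4264·14.0676] = 37.2129

$37.21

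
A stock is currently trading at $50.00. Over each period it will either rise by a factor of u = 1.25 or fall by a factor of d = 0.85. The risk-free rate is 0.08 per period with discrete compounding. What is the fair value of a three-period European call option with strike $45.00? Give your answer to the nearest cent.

$15.15

Risk-neutral probability p = (1 + 0.08 − 0.85)/(1.25 − 0.85) = 0.2300/0.4000 = 0.5750
Terminal stock prices: S_uuu = 97.66, S_uud = 66.41, S_udd = 45.16, S_ddd = 30.71
Terminal payoffs (S − K): max(52.66, 0) = 52.66, max(21.41, 0) = 21.41, max(0.1562, 0) = 0.1562, max(-14.29, 0) = 0
Node uu (S = 78.12): V_uu = 1/1.08·[0.5750·52.6562 + 0.4250·21.4062] = 36.4583
Node ud (S = 53.12): V_ud = 1/1.08·[0.5750·21.4062 + 0.4250·0.1562] = 11.4583
Node dd (S = 36.12): V_dd = 1/1.08·[0.5750·0.1562 + 0.4250·0.0000] = 0.0832
Node u (S = 62.5): V_u = 1/1.08·[0.5750·36.4583 + 0.4250·11.4583] = 23.9198
Node d (S = 42.5): V_d = 1/1.08·[0.5750·11.4583 + 0.4250·0.0832] = 6.1332
Node 0 (S = 50): V_0 = 1/1.08·[0.5750·23.9198 + 0.4250·6.1332] = 15.1486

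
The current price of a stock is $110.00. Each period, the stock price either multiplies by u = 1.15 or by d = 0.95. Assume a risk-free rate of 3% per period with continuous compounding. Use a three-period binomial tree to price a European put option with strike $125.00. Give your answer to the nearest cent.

$10.26

Risk-neutral probability p = (e^0.03 − 0.95)/(1.15 − 0.95) = 0.0805/0.2000 = 0.4023
Terminal stock prices: S_uuu = 167.3, S_uud = 138.2, S_udd = 114.2, S_ddd = 94.31
Terminal payoffs (K − S): max(-42.3, 0) = 0, max(-13.2, 0) = 0, max(10.83, 0) = 10.83, max(30.69, 0) = 30.69
Node uu (S = 145.5): V_uu = e^(−0.03)·[0.4023·0.0000 + 0.5977·0.0000] = 0.0000
Node ud (S = 120.2): V_ud = e^(−0.03)·[0.4023·0.0000 + 0.5977·10.8338] = 6.2842
Node dd (S = 99.27): V_dd = e^(−0.03)·[0.4023·10.8338 + 0.5977·30.6888] = 22.0307
Node u (S = 126.5): V_u = e^(−0.03)·[0.4023·0.0000 + 0.5977·6.2842] = 3.6453
Node d (S = 104.5): V_d = e^(−0.03)·[0.4023·6.2842 + 0.5977·22.0307] = 15.2324
Node 0 (S = 110): V_0 = e^(−0.03)·[0.4023·3.6453 + 0.5977·15.2324] = 10.2588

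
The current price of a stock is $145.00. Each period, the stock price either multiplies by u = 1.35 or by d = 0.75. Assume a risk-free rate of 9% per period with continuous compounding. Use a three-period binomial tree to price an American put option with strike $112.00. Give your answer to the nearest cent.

Risk-neutral probability p = (e^0.09 − 0.75)/(1.35 − 0.75) = 0.3442/0.6000 = 0.5736
Terminal stock prices: S_uuu = 356.8, S_uud = 198.2, S_udd = 110.1, S_ddd = 61.17
Terminal payoffs (K − S): max(-244.8, 0) = 0, max(-86.2, 0) = 0, max(1.891, 0) = 1.891, max(50.83, 0) = 50.83
Node uu (S = 264.3): continuation = e^(−0.09)·[0.5736·0.0000 + 0.4264·0.0000] = 0.0000; exercise value = 0.0000 ≤ continuation, so V_uu = 0.0000
Node ud (S = 146.8): continuation = e^(−0.09)·[0.5736·0.0000 + 0.4264·1.8906] = 0.7367; exercise value = 0.0000 ≤ continuation, so V_ud = 0.7367
Node dd (S = 81.56): continuation = e^(−0.09)·[0.5736·1.8906 + 0.4264·50.8281] = 20.7978; exercise value = 30.4375 > continuation, so V_dd = 30.4375 (exercise)
Node u (S = 195.8): continuation = e^(−0.09)·[0.5736·0.0000 + 0.4264·0.7367] = 0.2871; exercise value = 0.0000 ≤ continuation, so V_u = 0.2871
Node d (S = 108.8): continuation = e^(−0.09)·[0.5736·0.7367 + 0.4264·30.4375] = 12.2471; exercise value = 3.2500 ≤ continuation, so V_d = 12.2471
Node 0 (S = 145): continuation = e^(−0.09)·[0.5736·0.2871 + 0.4264·12.2471] = 4.9229; exercise value = 0.0000 ≤ continuation, so V_0 = 4.9229

$4.92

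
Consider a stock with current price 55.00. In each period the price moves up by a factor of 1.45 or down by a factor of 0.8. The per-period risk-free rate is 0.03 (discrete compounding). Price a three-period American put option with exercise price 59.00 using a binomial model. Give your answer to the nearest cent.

11.52

Risk-neutral probability p = (1 + 0.03 − 0.8)/(1.45 − 0.8) = 0.2300/0.6500 = 0.3538
Terminal stock prices: S_uuu = 167.7, S_uud = 92.51, S_udd = 51.04, S_ddd = 28.16
Terminal payoffs (K − S): max(-108.7, 0) = 0, max(-33.51, 0) = 0, max(7.96, 0) = 7.96, max(30.84, 0) = 30.84
Node uu (S = 115.6): continuation = 1/1.03·[0.3538·0.0000 + 0.6462·0.0000] = 0.0000; exercise value = 0.0000 ≤ continuation, so V_uu = 0.0000
Node ud (S = 63.8): continuation = 1/1.03·[0.3538·0.0000 + 0.6462·7.9600] = 4.9936; exercise value = 0.0000 ≤ continuation, so V_ud = 4.9936
Node dd (S = 35.2): continuation = 1/1.03·[0.3538·7.9600 + 0.6462·30.8400] = 22.0816; exercise value = 23.8000 > continuation, so V_dd = 23.8000 (exercise)
Node u (S = 79.75): continuation = 1/1.03·[0.3538·0.0000 + 0.6462·4.9936] = 3.1326; exercise value = 0.0000 ≤ continuation, so V_u = 3.1326
Node d (S = 44): continuation = 1/1.03·[0.3538·4.9936 + 0.6462·23.8000] = 16.6460; exercise value = 15.0000 ≤ continuation, so V_d = 16.6460
Node 0 (S = 55): continuation = 1/1.03·[0.3538·3.1326 + 0.6462·16.6460] = 11.5188; exercise value = 4.0000 ≤ continuation, so V_0 = 11.5188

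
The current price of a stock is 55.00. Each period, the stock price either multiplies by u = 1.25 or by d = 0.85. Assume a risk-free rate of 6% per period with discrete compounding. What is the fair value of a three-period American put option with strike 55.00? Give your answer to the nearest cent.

Risk-neutral probability p = (1 + 0.06 − 0.85)/(1.25 − 0.85) = 0.2100/0.4000 = 0.5250
Terminal stock prices: S_uuu = 107.4, S_uud = 73.05, S_udd = 49.67, S_ddd = 33.78
Terminal payoffs (K − S): max(-52.42, 0) = 0, max(-18.05, 0) = 0, max(5.328, 0) = 5.328, max(21.22, 0) = 21.22
Node uu (S = 85.94): continuation = 1/1.06·[0.5250·0.0000 + 0.4750·0.0000] = 0.0000; exercise value = 0.0000 ≤ continuation, so V_uu = 0.0000
Node ud (S = 58.44): continuation = 1/1.06·[0.5250·0.0000 + 0.4750·5.3281] = 2.3876; exercise value = 0.0000 ≤ continuation, so V_ud = 2.3876
Node dd (S = 39.74): continuation = 1/1.06·[0.5250·5.3281 + 0.4750·21.2231] = 12.1493; exercise value = 15.2625 > continuation, so V_dd = 15.2625 (exercise)
Node u (S = 68.75): continuation = 1/1.06·[0.5250·0.0000 + 0.4750·2.3876] = 1.0699; exercise value = 0.0000 ≤ continuation, so V_u = 1.0699
Node d (S = 46.75): continuation = 1/1.06·[0.5250·2.3876 + 0.4750·15.2625] = 8.0219; exercise value = 8.2500 > continuation, so V_d = 8.2500 (exercise)
Node 0 (S = 55): continuation = 1/1.06·[0.5250·1.0699 + 0.4750·8.2500] = 4.2268; exercise value = 0.0000 ≤ continuation, so V_0 = 4.2268

4.23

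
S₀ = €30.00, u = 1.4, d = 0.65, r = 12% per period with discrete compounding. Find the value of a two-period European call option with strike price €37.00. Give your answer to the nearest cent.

€6.82

Risk-neutral probability p = (1 + 0.12 − 0.65)/(1.4 − 0.65) = 0.4700/0.7500 = 0.6267
Terminal stock prices: S_uu = 58.8, S_ud = 27.3, S_dd = 12.68
Terminal payoffs (S − K): max(21.8, 0) = 21.8, max(-9.7, 0) = 0, max(-24.32, 0) = 0
Node u (S = 42): V_u = 1/1.12·[0.6267·21.8000 + 0.3733·0.0000] = 12.1976
Node d (S = 19.5): V_d = 1/1.12·[0.6267·0.0000 + 0.3733·0.0000] = 0.0000
Node 0 (S = 30): V_0 = 1/1.12·[0.6267·12.1976 + 0.3733·0.0000] = 6.8249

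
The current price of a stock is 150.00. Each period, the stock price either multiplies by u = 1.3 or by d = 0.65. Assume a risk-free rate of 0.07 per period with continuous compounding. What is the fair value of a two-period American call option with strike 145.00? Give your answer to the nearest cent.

39.85

Risk-neutral probability p = (e^0.07 − 0.65)/(1.3 − 0.65) = 0.4225/0.6500 = 0.6500
Terminal stock prices: S_uu = 253.5, S_ud = 126.8, S_dd = 63.38
Terminal payoffs (S − K): max(108.5, 0) = 108.5, max(-18.25, 0) = 0, max(-81.62, 0) = 0
Node u (S = 195): continuation = e^(−0.07)·[0.6500·108.5000 + 0.3500·0.0000] = 65.7583; exercise value = 50.0000 ≤ continuation, so V_u = 65.7583
Node d (S = 97.5): continuation = e^(−0.07)·[0.6500·0.0000 + 0.3500·0.0000] = 0.0000; exercise value = 0.0000 ≤ continuation, so V_d = 0.0000
Node 0 (S = 150): continuation = e^(−0.07)·[0.6500·65.7583 + 0.3500·0.0000] = 39.8540; exercise value = 5.0000 ≤ continuation, so V_0 = 39.8540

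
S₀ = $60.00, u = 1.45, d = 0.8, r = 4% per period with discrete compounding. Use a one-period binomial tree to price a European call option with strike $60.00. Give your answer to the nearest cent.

Risk-neutral probability p = (1 + 0.04 − 0.8)/(1.45 − 0.8) = 0.2400/0.6500 = 0.3692
Terminal stock prices: S_u = 87, S_d = 48
Terminal payoffs (S − K): max(27, 0) = 27, max(-12, 0) = 0
Node 0 (S = 60): V_0 = 1/1.04·[0.3692·27.0000 + 0.6308·0.0000] = 9.5858

$9.59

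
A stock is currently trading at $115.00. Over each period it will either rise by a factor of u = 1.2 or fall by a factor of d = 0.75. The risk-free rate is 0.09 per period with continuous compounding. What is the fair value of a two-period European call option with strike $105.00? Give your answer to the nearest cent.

$29.61

Risk-neutral probability p = (e^0.09 − 0.75)/(1.2 − 0.75) = 0.3442/0.4500 = 0.7648
Terminal stock prices: S_uu = 165.6, S_ud = 103.5, S_dd = 64.69
Terminal payoffs (S − K): max(60.6, 0) = 60.6, max(-1.5, 0) = 0, max(-40.31, 0) = 0
Node u (S = 138): V_u = e^(−0.09)·[0.7648·60.6000 + 0.2352·0.0000] = 42.3596
Node d (S = 86.25): V_d = e^(−0.09)·[0.7648·0.0000 + 0.2352·0.0000] = 0.0000
Node 0 (S = 115): V_0 = e^(−0.09)·[0.7648·42.3596 + 0.2352·0.0000] = 29.6095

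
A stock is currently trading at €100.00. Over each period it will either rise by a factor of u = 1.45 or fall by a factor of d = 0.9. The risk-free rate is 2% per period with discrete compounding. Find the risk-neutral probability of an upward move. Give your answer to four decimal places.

p = 0.2182

Risk-neutral probability p = (1 + 0.02 − 0.9)/(1.45 − 0.9) = 0.1200/0.5500 = 0.2182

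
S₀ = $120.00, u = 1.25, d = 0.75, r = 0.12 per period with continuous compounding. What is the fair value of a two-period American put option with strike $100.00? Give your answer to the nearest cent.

Risk-neutral probability p = (e^0.12 − 0.75)/(1.25 − 0.75) = 0.3775/0.5000 = 0.7550
Terminal stock prices: S_uu = 187.5, S_ud = 112.5, S_dd = 67.5
Terminal payoffs (K − S): max(-87.5, 0) = 0, max(-12.5, 0) = 0, max(32.5, 0) = 32.5
Node u (S = 150): continuation = e^(−0.12)·[0.7550·0.0000 + 0.2450·0.0000] = 0.0000; exercise value = 0.0000 ≤ continuation, so V_u = 0.0000
Node d (S = 90): continuation = e^(−0.12)·[0.7550·0.0000 + 0.2450·32.5000] = 7.0623; exercise value = 10.0000 > continuation, so V_d = 10.0000 (exercise)
Node 0 (S = 120): continuation = e^(−0.12)·[0.7550·0.0000 + 0.2450·10.0000] = 2.1730; exercise value = 0.0000 ≤ continuation, so V_0 = 2.1730

$2.17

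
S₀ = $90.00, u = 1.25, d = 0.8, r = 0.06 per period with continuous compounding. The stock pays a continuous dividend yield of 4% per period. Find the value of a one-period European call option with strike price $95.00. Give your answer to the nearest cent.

Per-period risk-free factor R = e^0.06 = 1.0618; dividend-adjusted growth = e^(0.06−0.04) = 1.0202.
Risk-neutral probability p = (1.0202 − 0.8)/(1.25 − 0.8) = 0.2202/0.4500 = 0.4893
Terminal stock prices: S_u = 112.5, S_d = 72
Terminal payoffs (S − K): max(17.5, 0) = 17.5, max(-23, 0) = 0
Node 0 (S = 90): V_0 = e^(−0.06)·[0.4893·17.5000 + 0.5107·0.0000] = 8.0647

$8.06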